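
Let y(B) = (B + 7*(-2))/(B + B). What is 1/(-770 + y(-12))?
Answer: -12/9227 ≈ -0.0013005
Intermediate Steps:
y(B) = (-14 + B)/(2*B) (y(B) = (B - 14)/((2*B)) = (-14 + B)*(1/(2*B)) = (-14 + B)/(2*B))
1/(-770 + y(-12)) = 1/(-770 + (½)*(-14 - 12)/(-12)) = 1/(-770 + (½)*(-1/12)*(-26)) = 1/(-770 + 13/12) = 1/(-9227/12) = -12/9227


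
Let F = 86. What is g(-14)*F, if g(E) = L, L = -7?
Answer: -602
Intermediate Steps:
g(E) = -7
g(-14)*F = -7*86 = -602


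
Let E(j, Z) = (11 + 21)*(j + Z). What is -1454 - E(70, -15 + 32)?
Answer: -4238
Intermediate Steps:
E(j, Z) = 32*Z + 32*j (E(j, Z) = 32*(Z + j) = 32*Z + 32*j)
-1454 - E(70, -15 + 32) = -1454 - (32*(-15 + 32) + 32*70) = -1454 - (32*17 + 2240) = -1454 - (544 + 2240) = -1454 - 1*2784 = -1454 - 2784 = -4238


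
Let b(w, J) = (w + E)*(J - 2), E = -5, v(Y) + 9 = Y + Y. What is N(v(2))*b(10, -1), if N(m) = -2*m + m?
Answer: -75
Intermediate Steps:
v(Y) = -9 + 2*Y (v(Y) = -9 + (Y + Y) = -9 + 2*Y)
N(m) = -m
b(w, J) = (-5 + w)*(-2 + J) (b(w, J) = (w - 5)*(J - 2) = (-5 + w)*(-2 + J))
N(v(2))*b(10, -1) = (-(-9 + 2*2))*(10 - 5*(-1) - 2*10 - 1*10) = (-(-9 + 4))*(10 + 5 - 20 - 10) = -1*(-5)*(-15) = 5*(-15) = -75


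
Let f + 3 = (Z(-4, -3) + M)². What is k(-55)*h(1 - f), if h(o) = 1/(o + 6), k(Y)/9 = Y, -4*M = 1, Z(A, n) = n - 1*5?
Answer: 7920/929 ≈ 8.5253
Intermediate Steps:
Z(A, n) = -5 + n (Z(A, n) = n - 5 = -5 + n)
M = -¼ (M = -¼*1 = -¼ ≈ -0.25000)
k(Y) = 9*Y
f = 1041/16 (f = -3 + ((-5 - 3) - ¼)² = -3 + (-8 - ¼)² = -3 + (-33/4)² = -3 + 1089/16 = 1041/16 ≈ 65.063)
h(o) = 1/(6 + o)
k(-55)*h(1 - f) = (9*(-55))/(6 + (1 - 1*1041/16)) = -495/(6 + (1 - 1041/16)) = -495/(6 - 1025/16) = -495/(-929/16) = -495*(-16/929) = 7920/929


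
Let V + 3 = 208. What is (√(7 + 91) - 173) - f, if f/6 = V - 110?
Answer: -743 + 7*√2 ≈ -733.10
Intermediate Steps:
V = 205 (V = -3 + 208 = 205)
f = 570 (f = 6*(205 - 110) = 6*95 = 570)
(√(7 + 91) - 173) - f = (√(7 + 91) - 173) - 1*570 = (√98 - 173) - 570 = (7*√2 - 173) - 570 = (-173 + 7*√2) - 570 = -743 + 7*√2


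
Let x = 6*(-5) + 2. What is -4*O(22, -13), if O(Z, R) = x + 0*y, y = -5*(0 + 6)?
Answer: 112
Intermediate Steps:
y = -30 (y = -5*6 = -30)
x = -28 (x = -30 + 2 = -28)
O(Z, R) = -28 (O(Z, R) = -28 + 0*(-30) = -28 + 0 = -28)
-4*O(22, -13) = -4*(-28) = 112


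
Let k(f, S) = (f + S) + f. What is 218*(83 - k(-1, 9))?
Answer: 16568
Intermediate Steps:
k(f, S) = S + 2*f (k(f, S) = (S + f) + f = S + 2*f)
218*(83 - k(-1, 9)) = 218*(83 - (9 + 2*(-1))) = 218*(83 - (9 - 2)) = 218*(83 - 1*7) = 218*(83 - 7) = 218*76 = 16568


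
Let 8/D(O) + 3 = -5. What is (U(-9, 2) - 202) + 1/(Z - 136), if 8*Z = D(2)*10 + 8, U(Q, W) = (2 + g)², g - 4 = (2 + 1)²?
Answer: 12531/545 ≈ 22.993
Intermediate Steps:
g = 13 (g = 4 + (2 + 1)² = 4 + 3² = 4 + 9 = 13)
D(O) = -1 (D(O) = 8/(-3 - 5) = 8/(-8) = 8*(-⅛) = -1)
U(Q, W) = 225 (U(Q, W) = (2 + 13)² = 15² = 225)
Z = -¼ (Z = (-1*10 + 8)/8 = (-10 + 8)/8 = (⅛)*(-2) = -¼ ≈ -0.25000)
(U(-9, 2) - 202) + 1/(Z - 136) = (225 - 202) + 1/(-¼ - 136) = 23 + 1/(-545/4) = 23 - 4/545 = 12531/545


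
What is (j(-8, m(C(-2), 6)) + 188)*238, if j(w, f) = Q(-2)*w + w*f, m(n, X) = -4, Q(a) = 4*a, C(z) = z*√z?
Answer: 67592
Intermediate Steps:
C(z) = z^(3/2)
j(w, f) = -8*w + f*w (j(w, f) = (4*(-2))*w + w*f = -8*w + f*w)
(j(-8, m(C(-2), 6)) + 188)*238 = (-8*(-8 - 4) + 188)*238 = (-8*(-12) + 188)*238 = (96 + 188)*238 = 284*238 = 67592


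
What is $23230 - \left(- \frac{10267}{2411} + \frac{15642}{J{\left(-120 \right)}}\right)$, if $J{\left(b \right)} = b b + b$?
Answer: $\frac{133316071383}{5738180} \approx 23233.0$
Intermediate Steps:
$J{\left(b \right)} = b + b^{2}$ ($J{\left(b \right)} = b^{2} + b = b + b^{2}$)
$23230 - \left(- \frac{10267}{2411} + \frac{15642}{J{\left(-120 \right)}}\right) = 23230 - \left(- \frac{10267}{2411} + 15642 \left(- \frac{1}{120 \left(1 - 120\right)}\right)\right) = 23230 - \left(- \frac{10267}{2411} + \frac{15642}{\left(-120\right) \left(-119\right)}\right) = 23230 + \left(\frac{10267}{2411} - \frac{15642}{14280}\right) = 23230 + \left(\frac{10267}{2411} - \frac{2607}{2380}\right) = 23230 + \frac{18149983}{5738180} = \frac{133316071383}{5738180}$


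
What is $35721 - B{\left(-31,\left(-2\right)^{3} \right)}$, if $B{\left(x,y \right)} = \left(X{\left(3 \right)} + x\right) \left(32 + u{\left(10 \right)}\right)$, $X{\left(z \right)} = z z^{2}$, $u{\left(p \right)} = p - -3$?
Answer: $35901$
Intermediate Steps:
$u{\left(p \right)} = 3 + p$ ($u{\left(p \right)} = p + 3 = 3 + p$)
$X{\left(z \right)} = z^{3}$
$B{\left(x,y \right)} = 1215 + 45 x$ ($B{\left(x,y \right)} = \left(3^{3} + x\right) \left(32 + \left(3 + 10\right)\right) = \left(27 + x\right) \left(32 + 13\right) = \left(27 + x\right) 45 = 1215 + 45 x$)
$35721 - B{\left(-31,\left(-2\right)^{3} \right)} = 35721 - \left(1215 + 45 \left(-31\right)\right) = 35721 - \left(1215 - 1395\right) = 35721 - -180 = 35721 + 180 = 35901$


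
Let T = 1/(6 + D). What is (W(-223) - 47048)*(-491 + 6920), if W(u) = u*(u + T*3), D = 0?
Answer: 33038631/2 ≈ 1.6519e+7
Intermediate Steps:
T = ⅙ (T = 1/(6 + 0) = 1/6 = ⅙ ≈ 0.16667)
W(u) = u*(½ + u) (W(u) = u*(u + (⅙)*3) = u*(u + ½) = u*(½ + u))
(W(-223) - 47048)*(-491 + 6920) = (-223*(½ - 223) - 47048)*(-491 + 6920) = (-223*(-445/2) - 47048)*6429 = (99235/2 - 47048)*6429 = (5139/2)*6429 = 33038631/2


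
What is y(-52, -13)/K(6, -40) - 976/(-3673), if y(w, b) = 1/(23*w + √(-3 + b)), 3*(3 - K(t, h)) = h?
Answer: 17098950311/64361215016 - 3*I/17522792 ≈ 0.26567 - 1.7121e-7*I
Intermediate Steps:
K(t, h) = 3 - h/3
y(w, b) = 1/(√(-3 + b) + 23*w)
y(-52, -13)/K(6, -40) - 976/(-3673) = 1/((√(-3 - 13) + 23*(-52))*(3 - ⅓*(-40))) - 976/(-3673) = 1/((√(-16) - 1196)*(3 + 40/3)) - 976*(-1/3673) = 1/((4*I - 1196)*(49/3)) + 976/3673 = (3/49)/(-1196 + 4*I) + 976/3673 = ((-1196 - 4*I)/1430432)*(3/49) + 976/3673 = 3*(-1196 - 4*I)/70091168 + 976/3673 = 976/3673 + 3*(-1196 - 4*I)/70091168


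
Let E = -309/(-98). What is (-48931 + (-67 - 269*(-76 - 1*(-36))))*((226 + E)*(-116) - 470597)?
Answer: 931544940642/49 ≈ 1.9011e+10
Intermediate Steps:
E = 309/98 (E = -309*(-1/98) = 309/98 ≈ 3.1531)
(-48931 + (-67 - 269*(-76 - 1*(-36))))*((226 + E)*(-116) - 470597) = (-48931 + (-67 - 269*(-76 - 1*(-36))))*((226 + 309/98)*(-116) - 470597) = (-48931 + (-67 - 269*(-76 + 36)))*((22457/98)*(-116) - 470597) = (-48931 + (-67 - 269*(-40)))*(-1302506/49 - 470597) = (-48931 + (-67 + 10760))*(-24361759/49) = (-48931 + 10693)*(-24361759/49) = -38238*(-24361759/49) = 931544940642/49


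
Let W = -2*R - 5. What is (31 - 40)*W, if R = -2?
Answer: 9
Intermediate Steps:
W = -1 (W = -2*(-2) - 5 = 4 - 5 = -1)
(31 - 40)*W = (31 - 40)*(-1) = -9*(-1) = 9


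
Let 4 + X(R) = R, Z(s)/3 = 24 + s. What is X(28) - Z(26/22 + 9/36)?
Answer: -2301/44 ≈ -52.295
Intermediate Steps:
Z(s) = 72 + 3*s (Z(s) = 3*(24 + s) = 72 + 3*s)
X(R) = -4 + R
X(28) - Z(26/22 + 9/36) = (-4 + 28) - (72 + 3*(26/22 + 9/36)) = 24 - (72 + 3*(26*(1/22) + 9*(1/36))) = 24 - (72 + 3*(13/11 + 1/4)) = 24 - (72 + 3*(63/44)) = 24 - (72 + 189/44) = 24 - 1*3357/44 = 24 - 3357/44 = -2301/44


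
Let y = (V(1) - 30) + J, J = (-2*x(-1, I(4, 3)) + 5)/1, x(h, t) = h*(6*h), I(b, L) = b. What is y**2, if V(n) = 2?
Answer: 1225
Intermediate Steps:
x(h, t) = 6*h**2
J = -7 (J = (-12*(-1)**2 + 5)/1 = (-12 + 5)*1 = -7*1 = -7)
y = -35 (y = (2 - 30) - 7 = -28 - 7 = -35)
y**2 = (-35)**2 = 1225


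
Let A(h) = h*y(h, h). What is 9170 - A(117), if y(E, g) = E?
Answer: -4519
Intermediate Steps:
A(h) = h**2 (A(h) = h*h = h**2)
9170 - A(117) = 9170 - 1*117**2 = 9170 - 1*13689 = 9170 - 13689 = -4519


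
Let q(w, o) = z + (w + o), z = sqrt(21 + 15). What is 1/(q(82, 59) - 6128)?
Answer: -1/5981 ≈ -0.00016720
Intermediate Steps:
z = 6 (z = sqrt(36) = 6)
q(w, o) = 6 + o + w (q(w, o) = 6 + (w + o) = 6 + (o + w) = 6 + o + w)
1/(q(82, 59) - 6128) = 1/((6 + 59 + 82) - 6128) = 1/(147 - 6128) = 1/(-5981) = -1/5981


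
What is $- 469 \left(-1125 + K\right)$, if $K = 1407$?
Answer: $-132258$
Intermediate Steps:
$- 469 \left(-1125 + K\right) = - 469 \left(-1125 + 1407\right) = \left(-469\right) 282 = -132258$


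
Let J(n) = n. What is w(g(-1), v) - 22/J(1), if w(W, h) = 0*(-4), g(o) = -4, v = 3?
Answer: -22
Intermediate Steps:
w(W, h) = 0
w(g(-1), v) - 22/J(1) = 0 - 22/1 = 0 + 1*(-22) = 0 - 22 = -22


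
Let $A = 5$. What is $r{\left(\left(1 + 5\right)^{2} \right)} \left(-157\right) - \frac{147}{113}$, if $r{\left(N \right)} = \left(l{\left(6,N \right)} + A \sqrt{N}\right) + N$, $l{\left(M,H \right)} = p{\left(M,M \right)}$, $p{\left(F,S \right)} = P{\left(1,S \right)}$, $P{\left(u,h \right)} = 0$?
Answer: $- \frac{1171053}{113} \approx -10363.0$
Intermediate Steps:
$p{\left(F,S \right)} = 0$
$l{\left(M,H \right)} = 0$
$r{\left(N \right)} = N + 5 \sqrt{N}$ ($r{\left(N \right)} = \left(0 + 5 \sqrt{N}\right) + N = 5 \sqrt{N} + N = N + 5 \sqrt{N}$)
$r{\left(\left(1 + 5\right)^{2} \right)} \left(-157\right) - \frac{147}{113} = \left(\left(1 + 5\right)^{2} + 5 \sqrt{\left(1 + 5\right)^{2}}\right) \left(-157\right) - \frac{147}{113} = \left(6^{2} + 5 \sqrt{6^{2}}\right) \left(-157\right) - \frac{147}{113} = \left(36 + 5 \sqrt{36}\right) \left(-157\right) - \frac{147}{113} = \left(36 + 5 \cdot 6\right) \left(-157\right) - \frac{147}{113} = \left(36 + 30\right) \left(-157\right) - \frac{147}{113} = 66 \left(-157\right) - \frac{147}{113} = -10362 - \frac{147}{113} = - \frac{1171053}{113}$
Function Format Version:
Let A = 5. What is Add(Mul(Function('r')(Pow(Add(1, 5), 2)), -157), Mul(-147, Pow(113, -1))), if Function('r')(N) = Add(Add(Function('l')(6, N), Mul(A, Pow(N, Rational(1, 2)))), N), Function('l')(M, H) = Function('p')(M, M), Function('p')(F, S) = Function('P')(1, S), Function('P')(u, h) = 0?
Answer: Rational(-1171053, 113) ≈ -10363.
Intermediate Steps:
Function('p')(F, S) = 0
Function('l')(M, H) = 0
Function('r')(N) = Add(N, Mul(5, Pow(N, Rational(1, 2)))) (Function('r')(N) = Add(Add(0, Mul(5, Pow(N, Rational(1, 2)))), N) = Add(Mul(5, Pow(N, Rational(1, 2))), N) = Add(N, Mul(5, Pow(N, Rational(1, 2)))))
Add(Mul(Function('r')(Pow(Add(1, 5), 2)), -157), Mul(-147, Pow(113, -1))) = Add(Mul(Add(Pow(Add(1, 5), 2), Mul(5, Pow(Pow(Add(1, 5), 2), Rational(1, 2)))), -157), Mul(-147, Pow(113, -1))) = Add(Mul(Add(Pow(6, 2), Mul(5, Pow(Pow(6, 2), Rational(1, 2)))), -157), Mul(-147, Rational(1, 113))) = Add(Mul(Add(36, Mul(5, Pow(36, Rational(1, 2)))), -157), Rational(-147, 113)) = Add(Mul(Add(36, Mul(5, 6)), -157), Rational(-147, 113)) = Add(Mul(Add(36, 30), -157), Rational(-147, 113)) = Add(Mul(66, -157), Rational(-147, 113)) = Add(-10362, Rational(-147, 113)) = Rational(-1171053, 113)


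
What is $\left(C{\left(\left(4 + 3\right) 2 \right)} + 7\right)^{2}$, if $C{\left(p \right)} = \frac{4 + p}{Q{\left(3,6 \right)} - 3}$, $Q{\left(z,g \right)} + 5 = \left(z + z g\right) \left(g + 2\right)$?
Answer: $\frac{323761}{6400} \approx 50.588$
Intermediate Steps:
$Q{\left(z,g \right)} = -5 + \left(2 + g\right) \left(z + g z\right)$ ($Q{\left(z,g \right)} = -5 + \left(z + z g\right) \left(g + 2\right) = -5 + \left(z + g z\right) \left(2 + g\right) = -5 + \left(2 + g\right) \left(z + g z\right)$)
$C{\left(p \right)} = \frac{1}{40} + \frac{p}{160}$ ($C{\left(p \right)} = \frac{4 + p}{\left(-5 + 2 \cdot 3 + 3 \cdot 6^{2} + 3 \cdot 6 \cdot 3\right) - 3} = \frac{4 + p}{\left(-5 + 6 + 3 \cdot 36 + 54\right) - 3} = \frac{4 + p}{\left(-5 + 6 + 108 + 54\right) - 3} = \frac{4 + p}{163 - 3} = \frac{4 + p}{160} = \left(4 + p\right) \frac{1}{160} = \frac{1}{40} + \frac{p}{160}$)
$\left(C{\left(\left(4 + 3\right) 2 \right)} + 7\right)^{2} = \left(\left(\frac{1}{40} + \frac{\left(4 + 3\right) 2}{160}\right) + 7\right)^{2} = \left(\left(\frac{1}{40} + \frac{7 \cdot 2}{160}\right) + 7\right)^{2} = \left(\left(\frac{1}{40} + \frac{1}{160} \cdot 14\right) + 7\right)^{2} = \left(\left(\frac{1}{40} + \frac{7}{80}\right) + 7\right)^{2} = \left(\frac{9}{80} + 7\right)^{2} = \left(\frac{569}{80}\right)^{2} = \frac{323761}{6400}$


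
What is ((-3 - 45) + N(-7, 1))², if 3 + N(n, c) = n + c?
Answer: 3249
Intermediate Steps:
N(n, c) = -3 + c + n (N(n, c) = -3 + (n + c) = -3 + (c + n) = -3 + c + n)
((-3 - 45) + N(-7, 1))² = ((-3 - 45) + (-3 + 1 - 7))² = (-48 - 9)² = (-57)² = 3249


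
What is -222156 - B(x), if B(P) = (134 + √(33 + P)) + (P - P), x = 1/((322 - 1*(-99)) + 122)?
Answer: -222290 - 16*√38010/543 ≈ -2.2230e+5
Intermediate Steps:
x = 1/543 (x = 1/((322 + 99) + 122) = 1/(421 + 122) = 1/543 ≈ 0.0018416)
B(P) = 134 + √(33 + P) (B(P) = (134 + √(33 + P)) + 0 = 134 + √(33 + P))
-222156 - B(x) = -222156 - (134 + √(33 + 1/543)) = -222156 - (134 + √(17920/543)) = -222156 - (134 + 16*√38010/543) = -222156 + (-134 - 16*√38010/543) = -222290 - 16*√38010/543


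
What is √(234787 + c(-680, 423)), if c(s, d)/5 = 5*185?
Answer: 2*√59853 ≈ 489.30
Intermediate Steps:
c(s, d) = 4625 (c(s, d) = 5*(5*185) = 5*925 = 4625)
√(234787 + c(-680, 423)) = √(234787 + 4625) = √239412 = 2*√59853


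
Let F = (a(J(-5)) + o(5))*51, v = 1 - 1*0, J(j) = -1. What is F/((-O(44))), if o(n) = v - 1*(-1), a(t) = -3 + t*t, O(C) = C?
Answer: 0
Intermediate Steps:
a(t) = -3 + t**2
v = 1 (v = 1 + 0 = 1)
o(n) = 2 (o(n) = 1 - 1*(-1) = 1 + 1 = 2)
F = 0 (F = ((-3 + (-1)**2) + 2)*51 = ((-3 + 1) + 2)*51 = (-2 + 2)*51 = 0*51 = 0)
F/((-O(44))) = 0/((-1*44)) = 0/(-44) = 0*(-1/44) = 0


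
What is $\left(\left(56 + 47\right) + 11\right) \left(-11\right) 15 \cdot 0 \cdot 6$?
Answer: $0$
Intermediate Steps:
$\left(\left(56 + 47\right) + 11\right) \left(-11\right) 15 \cdot 0 \cdot 6 = \left(103 + 11\right) \left(\left(-165\right) 0\right) = 114 \cdot 0 = 0$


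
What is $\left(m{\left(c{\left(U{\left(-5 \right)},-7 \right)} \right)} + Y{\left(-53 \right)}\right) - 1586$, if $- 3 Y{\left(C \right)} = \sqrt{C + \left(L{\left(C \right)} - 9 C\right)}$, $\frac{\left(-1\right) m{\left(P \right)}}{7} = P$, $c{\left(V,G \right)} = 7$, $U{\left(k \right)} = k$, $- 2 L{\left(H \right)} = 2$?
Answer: $-1635 - \sqrt{47} \approx -1641.9$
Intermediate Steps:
$L{\left(H \right)} = -1$ ($L{\left(H \right)} = \left(- \frac{1}{2}\right) 2 = -1$)
$m{\left(P \right)} = - 7 P$
$Y{\left(C \right)} = - \frac{\sqrt{-1 - 8 C}}{3}$ ($Y{\left(C \right)} = - \frac{\sqrt{C - \left(1 + 9 C\right)}}{3} = - \frac{\sqrt{-1 - 8 C}}{3}$)
$\left(m{\left(c{\left(U{\left(-5 \right)},-7 \right)} \right)} + Y{\left(-53 \right)}\right) - 1586 = \left(\left(-7\right) 7 - \frac{\sqrt{-1 - -424}}{3}\right) - 1586 = \left(-49 - \frac{\sqrt{-1 + 424}}{3}\right) - 1586 = \left(-49 - \frac{\sqrt{423}}{3}\right) - 1586 = \left(-49 - \frac{3 \sqrt{47}}{3}\right) - 1586 = \left(-49 - \sqrt{47}\right) - 1586 = -1635 - \sqrt{47}$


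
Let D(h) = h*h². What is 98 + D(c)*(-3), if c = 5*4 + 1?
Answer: -27685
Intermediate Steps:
c = 21 (c = 20 + 1 = 21)
D(h) = h³
98 + D(c)*(-3) = 98 + 21³*(-3) = 98 + 9261*(-3) = 98 - 27783 = -27685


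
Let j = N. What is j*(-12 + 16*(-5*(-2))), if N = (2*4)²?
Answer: 9472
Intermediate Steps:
N = 64 (N = 8² = 64)
j = 64
j*(-12 + 16*(-5*(-2))) = 64*(-12 + 16*(-5*(-2))) = 64*(-12 + 16*10) = 64*(-12 + 160) = 64*148 = 9472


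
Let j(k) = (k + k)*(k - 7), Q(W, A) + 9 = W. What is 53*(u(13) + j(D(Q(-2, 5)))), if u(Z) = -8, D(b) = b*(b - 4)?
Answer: 2762996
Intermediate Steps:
Q(W, A) = -9 + W
D(b) = b*(-4 + b)
j(k) = 2*k*(-7 + k) (j(k) = (2*k)*(-7 + k) = 2*k*(-7 + k))
53*(u(13) + j(D(Q(-2, 5)))) = 53*(-8 + 2*((-9 - 2)*(-4 + (-9 - 2)))*(-7 + (-9 - 2)*(-4 + (-9 - 2)))) = 53*(-8 + 2*(-11*(-4 - 11))*(-7 - 11*(-4 - 11))) = 53*(-8 + 2*(-11*(-15))*(-7 - 11*(-15))) = 53*(-8 + 2*165*(-7 + 165)) = 53*(-8 + 2*165*158) = 53*(-8 + 52140) = 53*52132 = 2762996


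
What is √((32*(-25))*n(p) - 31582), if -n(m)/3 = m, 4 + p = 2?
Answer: I*√36382 ≈ 190.74*I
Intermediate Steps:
p = -2 (p = -4 + 2 = -2)
n(m) = -3*m
√((32*(-25))*n(p) - 31582) = √((32*(-25))*(-3*(-2)) - 31582) = √(-800*6 - 31582) = √(-4800 - 31582) = √(-36382) = I*√36382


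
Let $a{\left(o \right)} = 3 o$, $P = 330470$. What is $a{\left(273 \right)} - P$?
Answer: $-329651$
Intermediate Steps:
$a{\left(273 \right)} - P = 3 \cdot 273 - 330470 = 819 - 330470 = -329651$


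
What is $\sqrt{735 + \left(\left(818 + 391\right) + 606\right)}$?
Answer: $5 \sqrt{102} \approx 50.497$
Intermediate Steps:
$\sqrt{735 + \left(\left(818 + 391\right) + 606\right)} = \sqrt{735 + \left(1209 + 606\right)} = \sqrt{735 + 1815} = \sqrt{2550} = 5 \sqrt{102}$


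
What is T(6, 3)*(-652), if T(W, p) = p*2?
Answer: -3912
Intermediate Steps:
T(W, p) = 2*p
T(6, 3)*(-652) = (2*3)*(-652) = 6*(-652) = -3912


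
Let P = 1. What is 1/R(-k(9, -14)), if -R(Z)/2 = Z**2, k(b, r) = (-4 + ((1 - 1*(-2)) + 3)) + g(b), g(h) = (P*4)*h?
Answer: -1/2888 ≈ -0.00034626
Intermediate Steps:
g(h) = 4*h (g(h) = (1*4)*h = 4*h)
k(b, r) = 2 + 4*b (k(b, r) = (-4 + ((1 - 1*(-2)) + 3)) + 4*b = (-4 + ((1 + 2) + 3)) + 4*b = (-4 + (3 + 3)) + 4*b = (-4 + 6) + 4*b = 2 + 4*b)
R(Z) = -2*Z**2
1/R(-k(9, -14)) = 1/(-2*(2 + 4*9)**2) = 1/(-2*(2 + 36)**2) = 1/(-2*(-1*38)**2) = 1/(-2*(-38)**2) = 1/(-2*1444) = 1/(-2888) = -1/2888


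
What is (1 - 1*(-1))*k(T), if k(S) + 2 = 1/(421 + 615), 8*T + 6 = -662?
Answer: -2071/518 ≈ -3.9981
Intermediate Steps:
T = -167/2 (T = -¾ + (⅛)*(-662) = -¾ - 331/4 = -167/2 ≈ -83.500)
k(S) = -2071/1036 (k(S) = -2 + 1/(421 + 615) = -2 + 1/1036 = -2071/1036)
(1 - 1*(-1))*k(T) = (1 - 1*(-1))*(-2071/1036) = (1 + 1)*(-2071/1036) = 2*(-2071/1036) = -2071/518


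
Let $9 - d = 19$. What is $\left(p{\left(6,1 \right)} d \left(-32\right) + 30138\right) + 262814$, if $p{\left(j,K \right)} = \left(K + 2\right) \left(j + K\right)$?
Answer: $299672$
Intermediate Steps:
$d = -10$ ($d = 9 - 19 = -10$)
$p{\left(j,K \right)} = \left(2 + K\right) \left(K + j\right)$
$\left(p{\left(6,1 \right)} d \left(-32\right) + 30138\right) + 262814 = \left(\left(1^{2} + 2 \cdot 1 + 2 \cdot 6 + 1 \cdot 6\right) \left(-10\right) \left(-32\right) + 30138\right) + 262814 = \left(\left(1 + 2 + 12 + 6\right) \left(-10\right) \left(-32\right) + 30138\right) + 262814 = \left(21 \left(-10\right) \left(-32\right) + 30138\right) + 262814 = \left(\left(-210\right) \left(-32\right) + 30138\right) + 262814 = \left(6720 + 30138\right) + 262814 = 36858 + 262814 = 299672$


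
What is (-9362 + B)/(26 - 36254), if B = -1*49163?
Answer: 58525/36228 ≈ 1.6155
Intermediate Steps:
B = -49163
(-9362 + B)/(26 - 36254) = (-9362 - 49163)/(26 - 36254) = -58525/(-36228) = -58525*(-1/36228) = 58525/36228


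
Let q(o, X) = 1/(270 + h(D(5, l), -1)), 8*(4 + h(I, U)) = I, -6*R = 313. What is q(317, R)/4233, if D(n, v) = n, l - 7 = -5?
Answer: 8/9028989 ≈ 8.8604e-7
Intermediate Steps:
R = -313/6 (R = -1/6*313 = -313/6 ≈ -52.167)
l = 2 (l = 7 - 5 = 2)
h(I, U) = -4 + I/8
q(o, X) = 8/2133 (q(o, X) = 1/(270 + (-4 + (1/8)*5)) = 1/(270 + (-4 + 5/8)) = 1/(270 - 27/8) = 1/(2133/8) = 8/2133)
q(317, R)/4233 = (8/2133)/4233 = (8/2133)*(1/4233) = 8/9028989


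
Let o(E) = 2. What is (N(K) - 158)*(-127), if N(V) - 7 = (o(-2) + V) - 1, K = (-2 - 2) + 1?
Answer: 19431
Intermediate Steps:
K = -3 (K = -4 + 1 = -3)
N(V) = 8 + V (N(V) = 7 + ((2 + V) - 1) = 7 + (1 + V) = 8 + V)
(N(K) - 158)*(-127) = ((8 - 3) - 158)*(-127) = (5 - 158)*(-127) = -153*(-127) = 19431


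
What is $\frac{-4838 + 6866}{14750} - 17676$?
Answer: $- \frac{130359486}{7375} \approx -17676.0$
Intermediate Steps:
$\frac{-4838 + 6866}{14750} - 17676 = 2028 \cdot \frac{1}{14750} - 17676 = \frac{1014}{7375} - 17676 = - \frac{130359486}{7375}$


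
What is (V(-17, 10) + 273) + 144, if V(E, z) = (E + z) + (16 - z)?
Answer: 416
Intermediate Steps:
V(E, z) = 16 + E
(V(-17, 10) + 273) + 144 = ((16 - 17) + 273) + 144 = (-1 + 273) + 144 = 272 + 144 = 416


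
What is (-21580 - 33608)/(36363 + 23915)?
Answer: -27594/30139 ≈ -0.91556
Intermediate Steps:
(-21580 - 33608)/(36363 + 23915) = -55188/60278 = -55188*1/60278 = -27594/30139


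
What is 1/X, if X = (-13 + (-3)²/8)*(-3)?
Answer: 8/285 ≈ 0.028070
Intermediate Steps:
X = 285/8 (X = (-13 + (⅛)*9)*(-3) = (-13 + 9/8)*(-3) = -95/8*(-3) = 285/8 ≈ 35.625)
1/X = 1/(285/8) = 8/285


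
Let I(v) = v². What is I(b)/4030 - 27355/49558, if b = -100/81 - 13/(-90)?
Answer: -36145125318769/65517732657000 ≈ -0.55168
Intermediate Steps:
b = -883/810 (b = -100*1/81 - 13*(-1/90) = -100/81 + 13/90 = -883/810 ≈ -1.0901)
I(b)/4030 - 27355/49558 = (-883/810)²/4030 - 27355/49558 = (779689/656100)*(1/4030) - 27355*1/49558 = 779689/2644083000 - 27355/49558 = -36145125318769/65517732657000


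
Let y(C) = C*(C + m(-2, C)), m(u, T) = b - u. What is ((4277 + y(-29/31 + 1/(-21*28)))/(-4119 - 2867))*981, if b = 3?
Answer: -154759381106233/257907583136 ≈ -600.06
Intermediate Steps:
m(u, T) = 3 - u
y(C) = C*(5 + C) (y(C) = C*(C + (3 - 1*(-2))) = C*(C + (3 + 2)) = C*(C + 5) = C*(5 + C))
((4277 + y(-29/31 + 1/(-21*28)))/(-4119 - 2867))*981 = ((4277 + (-29/31 + 1/(-21*28))*(5 + (-29/31 + 1/(-21*28))))/(-4119 - 2867))*981 = ((4277 + (-29*1/31 - 1/21*1/28)*(5 + (-29*1/31 - 1/21*1/28)))/(-6986))*981 = ((4277 + (-29/31 - 1/588)*(5 + (-29/31 - 1/588)))*(-1/6986))*981 = ((4277 - 17083*(5 - 17083/18228)/18228)*(-1/6986))*981 = ((4277 - 17083/18228*74057/18228)*(-1/6986))*981 = ((4277 - 1265115731/332259984)*(-1/6986))*981 = ((1419810835837/332259984)*(-1/6986))*981 = -1419810835837/2321168248224*981 = -154759381106233/257907583136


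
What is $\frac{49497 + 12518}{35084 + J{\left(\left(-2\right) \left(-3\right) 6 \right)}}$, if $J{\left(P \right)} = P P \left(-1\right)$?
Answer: $\frac{62015}{33788} \approx 1.8354$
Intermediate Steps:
$J{\left(P \right)} = - P^{2}$ ($J{\left(P \right)} = P \left(- P\right) = - P^{2}$)
$\frac{49497 + 12518}{35084 + J{\left(\left(-2\right) \left(-3\right) 6 \right)}} = \frac{49497 + 12518}{35084 - \left(\left(-2\right) \left(-3\right) 6\right)^{2}} = \frac{62015}{35084 - \left(6 \cdot 6\right)^{2}} = \frac{62015}{35084 - 36^{2}} = \frac{62015}{35084 - 1296} = \frac{62015}{33788}$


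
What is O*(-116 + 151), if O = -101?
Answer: -3535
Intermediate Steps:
O*(-116 + 151) = -101*(-116 + 151) = -101*35 = -3535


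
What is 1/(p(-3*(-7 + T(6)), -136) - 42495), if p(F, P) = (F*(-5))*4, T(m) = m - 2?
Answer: -1/42675 ≈ -2.3433e-5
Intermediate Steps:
T(m) = -2 + m
p(F, P) = -20*F (p(F, P) = -5*F*4 = -20*F)
1/(p(-3*(-7 + T(6)), -136) - 42495) = 1/(-(-60)*(-7 + (-2 + 6)) - 42495) = 1/(-(-60)*(-7 + 4) - 42495) = 1/(-(-60)*(-3) - 42495) = 1/(-20*9 - 42495) = 1/(-180 - 42495) = 1/(-42675) = -1/42675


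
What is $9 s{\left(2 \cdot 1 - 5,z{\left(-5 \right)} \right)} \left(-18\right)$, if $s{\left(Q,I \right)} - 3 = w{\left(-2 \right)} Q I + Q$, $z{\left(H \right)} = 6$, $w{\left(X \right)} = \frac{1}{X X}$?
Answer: $729$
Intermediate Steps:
$w{\left(X \right)} = \frac{1}{X^{2}}$
$s{\left(Q,I \right)} = 3 + Q + \frac{I Q}{4}$ ($s{\left(Q,I \right)} = 3 + \left(\frac{Q}{4} I + Q\right) = 3 + \left(\frac{I Q}{4} + Q\right) = 3 + \left(Q + \frac{I Q}{4}\right) = 3 + Q + \frac{I Q}{4}$)
$9 s{\left(2 \cdot 1 - 5,z{\left(-5 \right)} \right)} \left(-18\right) = 9 \left(3 + \left(2 \cdot 1 - 5\right) + \frac{1}{4} \cdot 6 \left(2 \cdot 1 - 5\right)\right) \left(-18\right) = 9 \left(3 + \left(2 - 5\right) + \frac{1}{4} \cdot 6 \left(2 - 5\right)\right) \left(-18\right) = 9 \left(3 - 3 + \frac{1}{4} \cdot 6 \left(-3\right)\right) \left(-18\right) = 9 \left(3 - 3 - \frac{9}{2}\right) \left(-18\right) = 9 \left(- \frac{9}{2}\right) \left(-18\right) = \left(- \frac{81}{2}\right) \left(-18\right) = 729$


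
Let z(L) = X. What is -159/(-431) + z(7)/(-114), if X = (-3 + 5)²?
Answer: 8201/24567 ≈ 0.33382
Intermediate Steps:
X = 4 (X = 2² = 4)
z(L) = 4
-159/(-431) + z(7)/(-114) = -159/(-431) + 4/(-114) = -159*(-1/431) + 4*(-1/114) = 159/431 - 2/57 = 8201/24567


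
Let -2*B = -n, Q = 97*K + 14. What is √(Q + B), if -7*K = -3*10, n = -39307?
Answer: I*√3767862/14 ≈ 138.65*I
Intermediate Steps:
K = 30/7 (K = -(-3)*10/7 = -⅐*(-30) = 30/7 ≈ 4.2857)
Q = 3008/7 (Q = 97*(30/7) + 14 = 2910/7 + 14 = 3008/7 ≈ 429.71)
B = -39307/2 (B = -(-1)*(-39307)/2 = -½*39307 = -39307/2 ≈ -19654.)
√(Q + B) = √(3008/7 - 39307/2) = √(-269133/14) = I*√3767862/14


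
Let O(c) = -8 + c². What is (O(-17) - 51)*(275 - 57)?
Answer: 50140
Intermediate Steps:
(O(-17) - 51)*(275 - 57) = ((-8 + (-17)²) - 51)*(275 - 57) = ((-8 + 289) - 51)*218 = (281 - 51)*218 = 230*218 = 50140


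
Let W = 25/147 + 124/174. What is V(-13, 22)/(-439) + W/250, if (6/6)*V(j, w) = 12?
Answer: -11137043/467864250 ≈ -0.023804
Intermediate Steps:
V(j, w) = 12
W = 3763/4263 (W = 25*(1/147) + 124*(1/174) = 25/147 + 62/87 = 3763/4263 ≈ 0.88271)
V(-13, 22)/(-439) + W/250 = 12/(-439) + (3763/4263)/250 = 12*(-1/439) + (3763/4263)*(1/250) = -12/439 + 3763/1065750 = -11137043/467864250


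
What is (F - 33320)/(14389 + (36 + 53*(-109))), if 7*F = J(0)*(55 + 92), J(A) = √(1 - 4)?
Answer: -4165/1081 + 21*I*√3/8648 ≈ -3.8529 + 0.0042059*I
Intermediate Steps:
J(A) = I*√3 (J(A) = √(-3) = I*√3)
F = 21*I*√3 (F = ((I*√3)*(55 + 92))/7 = ((I*√3)*147)/7 = (147*I*√3)/7 = 21*I*√3 ≈ 36.373*I)
(F - 33320)/(14389 + (36 + 53*(-109))) = (21*I*√3 - 33320)/(14389 + (36 + 53*(-109))) = (-33320 + 21*I*√3)/(14389 + (36 - 5777)) = (-33320 + 21*I*√3)/(14389 - 5741) = (-33320 + 21*I*√3)/8648 = (-33320 + 21*I*√3)*(1/8648) = -4165/1081 + 21*I*√3/8648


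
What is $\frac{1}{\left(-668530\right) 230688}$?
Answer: $- \frac{1}{154221848640} \approx -6.4842 \cdot 10^{-12}$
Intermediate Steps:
$\frac{1}{\left(-668530\right) 230688} = \left(- \frac{1}{668530}\right) \frac{1}{230688} = - \frac{1}{154221848640}$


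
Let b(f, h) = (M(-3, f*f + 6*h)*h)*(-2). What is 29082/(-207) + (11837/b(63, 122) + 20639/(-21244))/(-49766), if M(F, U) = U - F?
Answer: -46679756399825839/332257442117888 ≈ -140.49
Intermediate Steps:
b(f, h) = -2*h*(3 + f² + 6*h) (b(f, h) = (((f*f + 6*h) - 1*(-3))*h)*(-2) = (((f² + 6*h) + 3)*h)*(-2) = ((3 + f² + 6*h)*h)*(-2) = (h*(3 + f² + 6*h))*(-2) = -2*h*(3 + f² + 6*h))
29082/(-207) + (11837/b(63, 122) + 20639/(-21244))/(-49766) = 29082/(-207) + (11837/((-2*122*(3 + 63² + 6*122))) + 20639/(-21244))/(-49766) = 29082*(-1/207) + (11837/((-2*122*(3 + 3969 + 732))) + 20639*(-1/21244))*(-1/49766) = -9694/69 + (11837/((-2*122*4704)) - 20639/21244)*(-1/49766) = -9694/69 + (11837/(-1147776) - 20639/21244)*(-1/49766) = -9694/69 + (11837*(-1/1147776) - 20639/21244)*(-1/49766) = -9694/69 + (-1691/163968 - 20639/21244)*(-1/49766) = -9694/69 - 855014789/870834048*(-1/49766) = -9694/69 + 855014789/43337927232768 = -46679756399825839/332257442117888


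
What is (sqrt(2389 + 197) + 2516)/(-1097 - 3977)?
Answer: -1258/2537 - sqrt(2586)/5074 ≈ -0.50588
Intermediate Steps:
(sqrt(2389 + 197) + 2516)/(-1097 - 3977) = (sqrt(2586) + 2516)/(-5074) = (2516 + sqrt(2586))*(-1/5074) = -1258/2537 - sqrt(2586)/5074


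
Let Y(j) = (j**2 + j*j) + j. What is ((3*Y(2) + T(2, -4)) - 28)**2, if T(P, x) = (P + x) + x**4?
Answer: 65536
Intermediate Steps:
Y(j) = j + 2*j**2 (Y(j) = (j**2 + j**2) + j = 2*j**2 + j = j + 2*j**2)
T(P, x) = P + x + x**4
((3*Y(2) + T(2, -4)) - 28)**2 = ((3*(2*(1 + 2*2)) + (2 - 4 + (-4)**4)) - 28)**2 = ((3*(2*(1 + 4)) + (2 - 4 + 256)) - 28)**2 = ((3*(2*5) + 254) - 28)**2 = ((3*10 + 254) - 28)**2 = ((30 + 254) - 28)**2 = (284 - 28)**2 = 256**2 = 65536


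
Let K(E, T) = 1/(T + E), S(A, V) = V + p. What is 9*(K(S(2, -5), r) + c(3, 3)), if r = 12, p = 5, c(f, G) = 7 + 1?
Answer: 291/4 ≈ 72.750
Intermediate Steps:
c(f, G) = 8
S(A, V) = 5 + V (S(A, V) = V + 5 = 5 + V)
K(E, T) = 1/(E + T)
9*(K(S(2, -5), r) + c(3, 3)) = 9*(1/((5 - 5) + 12) + 8) = 9*(1/(0 + 12) + 8) = 9*(1/12 + 8) = 9*(97/12) = 291/4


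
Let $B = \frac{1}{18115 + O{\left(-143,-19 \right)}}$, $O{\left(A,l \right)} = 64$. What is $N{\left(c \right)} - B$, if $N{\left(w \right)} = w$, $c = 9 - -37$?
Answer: $\frac{836233}{18179} \approx 46.0$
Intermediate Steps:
$c = 46$ ($c = 9 + 37 = 46$)
$B = \frac{1}{18179}$ ($B = \frac{1}{18115 + 64} = \frac{1}{18179} \approx 5.5009 \cdot 10^{-5}$)
$N{\left(c \right)} - B = 46 - \frac{1}{18179} = \frac{836233}{18179}$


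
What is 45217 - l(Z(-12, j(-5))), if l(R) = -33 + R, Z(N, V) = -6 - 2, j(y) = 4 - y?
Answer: 45258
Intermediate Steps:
Z(N, V) = -8
45217 - l(Z(-12, j(-5))) = 45217 - (-33 - 8) = 45217 - 1*(-41) = 45217 + 41 = 45258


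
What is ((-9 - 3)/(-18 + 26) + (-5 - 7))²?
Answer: 729/4 ≈ 182.25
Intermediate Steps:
((-9 - 3)/(-18 + 26) + (-5 - 7))² = (-12/8 - 12)² = (-12*⅛ - 12)² = (-3/2 - 12)² = (-27/2)² = 729/4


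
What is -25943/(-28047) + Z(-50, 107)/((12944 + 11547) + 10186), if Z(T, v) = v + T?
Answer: 33378670/36021697 ≈ 0.92663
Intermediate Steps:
Z(T, v) = T + v
-25943/(-28047) + Z(-50, 107)/((12944 + 11547) + 10186) = -25943/(-28047) + (-50 + 107)/((12944 + 11547) + 10186) = -25943*(-1/28047) + 57/(24491 + 10186) = 25943/28047 + 57/34677 = 25943/28047 + 57*(1/34677) = 25943/28047 + 19/11559 = 33378670/36021697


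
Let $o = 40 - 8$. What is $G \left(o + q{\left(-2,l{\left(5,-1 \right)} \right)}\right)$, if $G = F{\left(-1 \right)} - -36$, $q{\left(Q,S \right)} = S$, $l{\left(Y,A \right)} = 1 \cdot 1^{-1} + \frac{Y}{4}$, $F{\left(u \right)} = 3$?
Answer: $\frac{5343}{4} \approx 1335.8$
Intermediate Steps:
$l{\left(Y,A \right)} = 1 + \frac{Y}{4}$ ($l{\left(Y,A \right)} = 1 \cdot 1 + Y \frac{1}{4} = 1 + \frac{Y}{4}$)
$o = 32$ ($o = 40 - 8 = 32$)
$G = 39$ ($G = 3 - -36 = 3 + 36 = 39$)
$G \left(o + q{\left(-2,l{\left(5,-1 \right)} \right)}\right) = 39 \left(32 + \left(1 + \frac{1}{4} \cdot 5\right)\right) = 39 \left(32 + \left(1 + \frac{5}{4}\right)\right) = 39 \left(32 + \frac{9}{4}\right) = 39 \cdot \frac{137}{4} = \frac{5343}{4}$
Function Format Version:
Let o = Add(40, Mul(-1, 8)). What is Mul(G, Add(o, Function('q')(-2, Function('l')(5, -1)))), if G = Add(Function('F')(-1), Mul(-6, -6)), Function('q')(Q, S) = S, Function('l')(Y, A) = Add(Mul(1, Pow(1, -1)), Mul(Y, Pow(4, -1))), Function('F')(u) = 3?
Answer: Rational(5343, 4) ≈ 1335.8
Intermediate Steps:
Function('l')(Y, A) = Add(1, Mul(Rational(1, 4), Y)) (Function('l')(Y, A) = Add(Mul(1, 1), Mul(Y, Rational(1, 4))) = Add(1, Mul(Rational(1, 4), Y)))
o = 32 (o = Add(40, -8) = 32)
G = 39 (G = Add(3, Mul(-6, -6)) = Add(3, 36) = 39)
Mul(G, Add(o, Function('q')(-2, Function('l')(5, -1)))) = Mul(39, Add(32, Add(1, Mul(Rational(1, 4), 5)))) = Mul(39, Add(32, Add(1, Rational(5, 4)))) = Mul(39, Add(32, Rational(9, 4))) = Mul(39, Rational(137, 4)) = Rational(5343, 4)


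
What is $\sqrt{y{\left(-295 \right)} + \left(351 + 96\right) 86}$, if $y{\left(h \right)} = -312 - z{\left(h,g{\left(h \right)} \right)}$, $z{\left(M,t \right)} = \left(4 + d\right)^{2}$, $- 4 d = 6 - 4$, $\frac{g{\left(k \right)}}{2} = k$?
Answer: $\frac{\sqrt{152471}}{2} \approx 195.24$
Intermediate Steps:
$g{\left(k \right)} = 2 k$
$d = - \frac{1}{2}$ ($d = - \frac{6 - 4}{4} = \left(- \frac{1}{4}\right) 2 = - \frac{1}{2} \approx -0.5$)
$z{\left(M,t \right)} = \frac{49}{4}$ ($z{\left(M,t \right)} = \left(4 - \frac{1}{2}\right)^{2} = \left(\frac{7}{2}\right)^{2} = \frac{49}{4}$)
$y{\left(h \right)} = - \frac{1297}{4}$ ($y{\left(h \right)} = -312 - \frac{49}{4} = - \frac{1297}{4}$)
$\sqrt{y{\left(-295 \right)} + \left(351 + 96\right) 86} = \sqrt{- \frac{1297}{4} + \left(351 + 96\right) 86} = \sqrt{- \frac{1297}{4} + 447 \cdot 86} = \sqrt{- \frac{1297}{4} + 38442} = \sqrt{\frac{152471}{4}} = \frac{\sqrt{152471}}{2}$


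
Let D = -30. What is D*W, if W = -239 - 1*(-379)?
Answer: -4200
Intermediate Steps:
W = 140 (W = -239 + 379 = 140)
D*W = -30*140 = -4200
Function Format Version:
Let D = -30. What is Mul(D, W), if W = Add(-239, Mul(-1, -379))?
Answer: -4200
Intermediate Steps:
W = 140 (W = Add(-239, 379) = 140)
Mul(D, W) = Mul(-30, 140) = -4200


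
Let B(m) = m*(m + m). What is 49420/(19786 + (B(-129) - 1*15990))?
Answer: 24710/18539 ≈ 1.3329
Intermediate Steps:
B(m) = 2*m² (B(m) = m*(2*m) = 2*m²)
49420/(19786 + (B(-129) - 1*15990)) = 49420/(19786 + (2*(-129)² - 1*15990)) = 49420/(19786 + (2*16641 - 15990)) = 49420/(19786 + (33282 - 15990)) = 49420/(19786 + 17292) = 49420/37078 = 49420*(1/37078) = 24710/18539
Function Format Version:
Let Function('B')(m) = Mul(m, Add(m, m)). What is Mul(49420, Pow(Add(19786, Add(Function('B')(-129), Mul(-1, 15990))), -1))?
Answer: Rational(24710, 18539) ≈ 1.3329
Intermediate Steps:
Function('B')(m) = Mul(2, Pow(m, 2)) (Function('B')(m) = Mul(m, Mul(2, m)) = Mul(2, Pow(m, 2)))
Mul(49420, Pow(Add(19786, Add(Function('B')(-129), Mul(-1, 15990))), -1)) = Mul(49420, Pow(Add(19786, Add(Mul(2, Pow(-129, 2)), Mul(-1, 15990))), -1)) = Mul(49420, Pow(Add(19786, Add(Mul(2, 16641), -15990)), -1)) = Mul(49420, Pow(Add(19786, Add(33282, -15990)), -1)) = Mul(49420, Pow(Add(19786, 17292), -1)) = Mul(49420, Pow(37078, -1)) = Mul(49420, Rational(1, 37078)) = Rational(24710, 18539)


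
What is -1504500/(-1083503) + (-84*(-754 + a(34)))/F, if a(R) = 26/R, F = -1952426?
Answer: 3483627578010/2568772162909 ≈ 1.3561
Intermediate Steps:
-1504500/(-1083503) + (-84*(-754 + a(34)))/F = -1504500/(-1083503) - 84*(-754 + 26/34)/(-1952426) = -1504500*(-1/1083503) - 84*(-754 + 26*(1/34))*(-1/1952426) = 1504500/1083503 - 84*(-754 + 13/17)*(-1/1952426) = 1504500/1083503 - 84*(-12805/17)*(-1/1952426) = 1504500/1083503 + (1075620/17)*(-1/1952426) = 1504500/1083503 - 76830/2370803 = 3483627578010/2568772162909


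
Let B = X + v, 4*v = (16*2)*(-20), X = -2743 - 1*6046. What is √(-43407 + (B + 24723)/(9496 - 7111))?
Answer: I*√27430129065/795 ≈ 208.33*I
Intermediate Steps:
X = -8789 (X = -2743 - 6046 = -8789)
v = -160 (v = ((16*2)*(-20))/4 = (32*(-20))/4 = (¼)*(-640) = -160)
B = -8949 (B = -8789 - 160 = -8949)
√(-43407 + (B + 24723)/(9496 - 7111)) = √(-43407 + (-8949 + 24723)/(9496 - 7111)) = √(-43407 + 15774/2385) = √(-43407 + 15774*(1/2385)) = √(-43407 + 5258/795) = √(-34503307/795) = I*√27430129065/795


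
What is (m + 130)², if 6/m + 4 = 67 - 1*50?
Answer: 2876416/169 ≈ 17020.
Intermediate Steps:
m = 6/13 (m = 6/(-4 + (67 - 1*50)) = 6/(-4 + (67 - 50)) = 6/(-4 + 17) = 6/13 ≈ 0.46154)
(m + 130)² = (6/13 + 130)² = (1696/13)² = 2876416/169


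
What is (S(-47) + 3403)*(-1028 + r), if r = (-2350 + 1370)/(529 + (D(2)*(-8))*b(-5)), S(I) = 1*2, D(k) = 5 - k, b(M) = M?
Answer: -2275057560/649 ≈ -3.5055e+6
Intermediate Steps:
S(I) = 2
r = -980/649 (r = (-2350 + 1370)/(529 + ((5 - 1*2)*(-8))*(-5)) = -980/(529 + ((5 - 2)*(-8))*(-5)) = -980/(529 + (3*(-8))*(-5)) = -980/(529 - 24*(-5)) = -980/(529 + 120) = -980/649 ≈ -1.5100)
(S(-47) + 3403)*(-1028 + r) = (2 + 3403)*(-1028 - 980/649) = 3405*(-668152/649) = -2275057560/649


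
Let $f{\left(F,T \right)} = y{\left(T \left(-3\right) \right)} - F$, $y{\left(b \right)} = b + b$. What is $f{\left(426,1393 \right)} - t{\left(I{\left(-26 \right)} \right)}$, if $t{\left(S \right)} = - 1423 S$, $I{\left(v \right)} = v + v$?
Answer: $-82780$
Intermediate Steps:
$y{\left(b \right)} = 2 b$
$I{\left(v \right)} = 2 v$
$f{\left(F,T \right)} = - F - 6 T$ ($f{\left(F,T \right)} = 2 T \left(-3\right) - F = 2 \left(- 3 T\right) - F = - 6 T - F = - F - 6 T$)
$f{\left(426,1393 \right)} - t{\left(I{\left(-26 \right)} \right)} = \left(\left(-1\right) 426 - 8358\right) - - 1423 \cdot 2 \left(-26\right) = \left(-426 - 8358\right) - \left(-1423\right) \left(-52\right) = -8784 - 73996 = -82780$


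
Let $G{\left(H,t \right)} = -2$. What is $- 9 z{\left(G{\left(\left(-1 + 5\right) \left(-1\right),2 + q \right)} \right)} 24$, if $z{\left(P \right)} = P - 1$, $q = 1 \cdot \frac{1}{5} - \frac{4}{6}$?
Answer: $648$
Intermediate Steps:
$q = - \frac{7}{15}$ ($q = 1 \cdot \frac{1}{5} - \frac{2}{3} = \frac{1}{5} - \frac{2}{3} = - \frac{7}{15} \approx -0.46667$)
$z{\left(P \right)} = -1 + P$
$- 9 z{\left(G{\left(\left(-1 + 5\right) \left(-1\right),2 + q \right)} \right)} 24 = - 9 \left(-1 - 2\right) 24 = \left(-9\right) \left(-3\right) 24 = 27 \cdot 24 = 648$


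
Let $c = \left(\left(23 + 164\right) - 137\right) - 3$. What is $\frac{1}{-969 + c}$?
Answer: $- \frac{1}{922} \approx -0.0010846$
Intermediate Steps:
$c = 47$ ($c = \left(187 - 137\right) - 3 = 50 - 3 = 47$)
$\frac{1}{-969 + c} = \frac{1}{-969 + 47} = \frac{1}{-922} = - \frac{1}{922}$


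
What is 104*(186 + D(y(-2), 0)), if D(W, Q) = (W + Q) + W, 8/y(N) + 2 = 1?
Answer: 17680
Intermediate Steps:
y(N) = -8 (y(N) = 8/(-2 + 1) = 8/(-1) = 8*(-1) = -8)
D(W, Q) = Q + 2*W (D(W, Q) = (Q + W) + W = Q + 2*W)
104*(186 + D(y(-2), 0)) = 104*(186 + (0 + 2*(-8))) = 104*(186 + (0 - 16)) = 104*(186 - 16) = 104*170 = 17680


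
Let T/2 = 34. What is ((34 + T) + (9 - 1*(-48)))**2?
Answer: 25281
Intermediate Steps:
T = 68 (T = 2*34 = 68)
((34 + T) + (9 - 1*(-48)))**2 = ((34 + 68) + (9 - 1*(-48)))**2 = (102 + (9 + 48))**2 = (102 + 57)**2 = 159**2 = 25281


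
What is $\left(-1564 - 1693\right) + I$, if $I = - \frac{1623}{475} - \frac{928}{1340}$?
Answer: $- \frac{103784806}{31825} \approx -3261.1$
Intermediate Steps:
$I = - \frac{130781}{31825}$ ($I = \left(-1623\right) \frac{1}{475} - \frac{232}{335} = - \frac{1623}{475} - \frac{232}{335} = - \frac{130781}{31825} \approx -4.1094$)
$\left(-1564 - 1693\right) + I = \left(-1564 - 1693\right) - \frac{130781}{31825} = -3257 - \frac{130781}{31825} = - \frac{103784806}{31825}$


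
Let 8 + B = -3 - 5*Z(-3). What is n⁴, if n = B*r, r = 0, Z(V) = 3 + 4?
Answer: 0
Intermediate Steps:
Z(V) = 7
B = -46 (B = -8 + (-3 - 5*7) = -8 + (-3 - 35) = -8 - 38 = -46)
n = 0 (n = -46*0 = 0)
n⁴ = 0⁴ = 0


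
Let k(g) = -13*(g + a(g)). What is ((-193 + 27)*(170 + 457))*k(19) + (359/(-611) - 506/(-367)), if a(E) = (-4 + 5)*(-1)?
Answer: 5461334468969/224237 ≈ 2.4355e+7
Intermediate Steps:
a(E) = -1 (a(E) = 1*(-1) = -1)
k(g) = 13 - 13*g (k(g) = -13*(g - 1) = -13*(-1 + g) = 13 - 13*g)
((-193 + 27)*(170 + 457))*k(19) + (359/(-611) - 506/(-367)) = ((-193 + 27)*(170 + 457))*(13 - 13*19) + (359/(-611) - 506/(-367)) = (-166*627)*(13 - 247) + (359*(-1/611) - 506*(-1/367)) = -104082*(-234) + (-359/611 + 506/367) = 24355188 + 177413/224237 = 5461334468969/224237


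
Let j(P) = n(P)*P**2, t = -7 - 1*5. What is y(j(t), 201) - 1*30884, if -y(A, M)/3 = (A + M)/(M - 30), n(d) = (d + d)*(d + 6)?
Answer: -593775/19 ≈ -31251.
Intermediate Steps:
n(d) = 2*d*(6 + d) (n(d) = (2*d)*(6 + d) = 2*d*(6 + d))
t = -12 (t = -7 - 5 = -12)
j(P) = 2*P**3*(6 + P) (j(P) = (2*P*(6 + P))*P**2 = 2*P**3*(6 + P))
y(A, M) = -3*(A + M)/(-30 + M) (y(A, M) = -3*(A + M)/(M - 30) = -3*(A + M)/(-30 + M))
y(j(t), 201) - 1*30884 = 3*(-2*(-12)**3*(6 - 12) - 1*201)/(-30 + 201) - 1*30884 = 3*(-2*(-1728)*(-6) - 201)/171 - 30884 = 3*(1/171)*(-1*20736 - 201) - 30884 = 3*(1/171)*(-20736 - 201) - 30884 = 3*(1/171)*(-20937) - 30884 = -6979/19 - 30884 = -593775/19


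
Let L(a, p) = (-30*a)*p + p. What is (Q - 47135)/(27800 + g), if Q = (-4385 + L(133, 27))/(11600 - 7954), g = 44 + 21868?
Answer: -85983149/90624976 ≈ -0.94878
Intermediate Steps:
g = 21912
L(a, p) = p - 30*a*p (L(a, p) = -30*a*p + p = p - 30*a*p)
Q = -56044/1823 (Q = (-4385 + 27*(1 - 30*133))/(11600 - 7954) = (-4385 + 27*(1 - 3990))/3646 = (-4385 + 27*(-3989))*(1/3646) = (-4385 - 107703)*(1/3646) = -112088*1/3646 = -56044/1823 ≈ -30.743)
(Q - 47135)/(27800 + g) = (-56044/1823 - 47135)/(27800 + 21912) = -85983149/1823/49712 = -85983149/1823*1/49712 = -85983149/90624976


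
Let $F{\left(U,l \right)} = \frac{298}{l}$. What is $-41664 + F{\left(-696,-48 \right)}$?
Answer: $- \frac{1000085}{24} \approx -41670.0$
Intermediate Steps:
$-41664 + F{\left(-696,-48 \right)} = -41664 + \frac{298}{-48} = -41664 + 298 \left(- \frac{1}{48}\right) = -41664 - \frac{149}{24} = - \frac{1000085}{24}$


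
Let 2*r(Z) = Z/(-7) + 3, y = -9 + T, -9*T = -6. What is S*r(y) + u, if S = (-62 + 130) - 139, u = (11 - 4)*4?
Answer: -2536/21 ≈ -120.76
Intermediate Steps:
T = 2/3 (T = -1/9*(-6) = 2/3 ≈ 0.66667)
y = -25/3 (y = -9 + 2/3 = -25/3 ≈ -8.3333)
r(Z) = 3/2 - Z/14 (r(Z) = (Z/(-7) + 3)/2 = (Z*(-1/7) + 3)/2 = (-Z/7 + 3)/2 = (3 - Z/7)/2 = 3/2 - Z/14)
u = 28 (u = 7*4 = 28)
S = -71 (S = 68 - 139 = -71)
S*r(y) + u = -71*(3/2 - 1/14*(-25/3)) + 28 = -71*(3/2 + 25/42) + 28 = -71*44/21 + 28 = -3124/21 + 28 = -2536/21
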